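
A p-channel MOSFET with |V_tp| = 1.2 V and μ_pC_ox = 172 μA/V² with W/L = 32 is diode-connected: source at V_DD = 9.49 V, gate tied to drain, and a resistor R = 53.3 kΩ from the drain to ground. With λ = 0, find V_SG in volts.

With gate tied to drain, V_SG = V_SD ≥ V_SG − |V_tp|, so the device is in saturation.
k_p = μ_pC_ox · (W/L) = 5.504 mA/V².
KCL at the drain: ½ k_p (V_SG − |V_tp|)² = (V_DD − V_SG)/R.
Let x = V_SG − 1.2. Then 147 x² + x − 8.29 = 0, giving x = 0.234 V (positive root), so V_SG = 1.43 V.
I_D = (V_DD − V_SG)/R = (9.49 − 1.43) / 53.3 = 0.151 mA.

V_SG = 1.43 V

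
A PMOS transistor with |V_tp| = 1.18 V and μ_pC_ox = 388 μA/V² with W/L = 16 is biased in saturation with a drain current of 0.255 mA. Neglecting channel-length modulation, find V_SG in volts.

k_p = μ_pC_ox · (W/L) = 6.208 mA/V².
In saturation I_D = ½ k_p (V_SG − |V_tp|)², so V_SG − |V_tp| = √(2 I_D / k_p) = √(2 × 0.255 / 6.208) = 0.287 V.
V_SG = 1.18 + 0.287 = 1.47 V.

V_SG = 1.47 V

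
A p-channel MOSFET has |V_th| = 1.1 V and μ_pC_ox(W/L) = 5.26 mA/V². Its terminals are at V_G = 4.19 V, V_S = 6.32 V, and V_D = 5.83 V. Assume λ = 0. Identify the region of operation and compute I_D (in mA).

V_SG = V_S − V_G = 6.32 − 4.19 = 2.13 V; V_SD = V_S − V_D = 6.32 − 5.83 = 0.49 V.
V_ov = V_SG − |V_th| = 2.13 − 1.1 = 1.03 V.
Since V_SD = 0.49 V < V_ov = 1.03 V, the device is in the triode region.
I_D = k_p [V_ov · V_SD − ½ V_SD²] = 5.26 × [1.03 × 0.49 − 0.5 × 0.49²] = 2.02 mA.

Triode; I_D = 2.02 mA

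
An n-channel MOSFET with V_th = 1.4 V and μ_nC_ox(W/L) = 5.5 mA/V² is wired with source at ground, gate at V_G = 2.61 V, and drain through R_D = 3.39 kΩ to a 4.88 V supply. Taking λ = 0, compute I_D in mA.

I_D = 1.37 mA

V_GS = V_G = 2.61 V, so V_ov = 2.61 − 1.4 = 1.21 V.
Assume saturation: I_D = ½ k_n V_ov² = 0.5 × 5.5 × 1.21² = 4.03 mA, giving V_DS = V_DD − I_D R_D = 4.88 − 4.03 × 3.39 = -8.77 V.
But -8.77 V < V_ov = 1.21 V, so the device is actually in triode.
In triode I_D = k_n[V_ov V_DS − ½ V_DS²] and I_D = (V_DD − V_DS)/R_D. Equating: 9.32 V_DS² − 23.56 V_DS + 4.88 = 0, giving V_DS = 0.228 V (the root below V_ov).
I_D = (4.88 − 0.228) / 3.39 = 1.37 mA.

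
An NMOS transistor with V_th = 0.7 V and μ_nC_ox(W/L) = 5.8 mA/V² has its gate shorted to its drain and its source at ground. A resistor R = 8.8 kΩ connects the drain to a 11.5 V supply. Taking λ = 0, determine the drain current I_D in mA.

I_D = 1.16 mA

With gate tied to drain, V_GS = V_DS ≥ V_GS − V_th, so the device is in saturation.
KCL at the drain: ½ k_n (V_GS − V_th)² = (V_DD − V_GS)/R.
Let x = V_GS − 0.7. Then 25.5 x² + x − 10.8 = 0, giving x = 0.631 V (positive root), so V_GS = 1.33 V.
I_D = (V_DD − V_GS)/R = (11.5 − 1.33) / 8.8 = 1.16 mA.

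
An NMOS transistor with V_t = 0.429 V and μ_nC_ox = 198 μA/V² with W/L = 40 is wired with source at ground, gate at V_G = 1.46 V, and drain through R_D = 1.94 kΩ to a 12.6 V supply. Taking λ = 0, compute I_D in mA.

V_GS = V_G = 1.46 V, so V_ov = 1.46 − 0.429 = 1.03 V.
k_n = μ_nC_ox · (W/L) = 7.92 mA/V².
Assume saturation: I_D = ½ k_n V_ov² = 0.5 × 7.92 × 1.03² = 4.21 mA, giving V_DS = V_DD − I_D R_D = 12.6 − 4.21 × 1.94 = 4.43 V.
V_DS = 4.43 V ≥ V_ov = 1.03 V, confirming saturation.

I_D = 4.21 mA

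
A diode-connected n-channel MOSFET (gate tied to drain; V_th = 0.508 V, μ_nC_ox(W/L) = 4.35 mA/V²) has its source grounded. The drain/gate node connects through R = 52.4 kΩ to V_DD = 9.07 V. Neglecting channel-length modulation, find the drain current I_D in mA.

With gate tied to drain, V_GS = V_DS ≥ V_GS − V_th, so the device is in saturation.
KCL at the drain: ½ k_n (V_GS − V_th)² = (V_DD − V_GS)/R.
Let x = V_GS − 0.508. Then 114 x² + x − 8.562 = 0, giving x = 0.27 V (positive root), so V_GS = 0.778 V.
I_D = (V_DD − V_GS)/R = (9.07 − 0.778) / 52.4 = 0.158 mA.

I_D = 0.158 mA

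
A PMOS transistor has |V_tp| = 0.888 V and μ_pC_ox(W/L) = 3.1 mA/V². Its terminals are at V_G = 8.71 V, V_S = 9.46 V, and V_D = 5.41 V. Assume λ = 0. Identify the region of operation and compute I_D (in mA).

Cutoff; I_D = 0 mA

V_SG = V_S − V_G = 9.46 − 8.71 = 0.75 V; V_SD = V_S − V_D = 9.46 − 5.41 = 4.05 V.
V_SG = 0.75 V < |V_tp| = 0.888 V, so the transistor is in cutoff.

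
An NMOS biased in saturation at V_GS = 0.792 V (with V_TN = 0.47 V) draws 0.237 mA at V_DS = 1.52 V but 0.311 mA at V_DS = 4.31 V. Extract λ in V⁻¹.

With V_GS fixed, I_D ∝ (1 + λ V_DS) in saturation, so I_D2/I_D1 = (1 + λ V_DS2)/(1 + λ V_DS1).
0.311/0.237 = 1.312 = (1 + 4.31 λ)/(1 + 1.52 λ).
Solving: λ (I_D1 V_DS2 − I_D2 V_DS1) = I_D2 − I_D1, so λ = (0.311 − 0.237) / (0.237 × 4.31 − 0.311 × 1.52) = 0.074 / 0.549 = 0.135 V⁻¹.

λ = 0.135 V⁻¹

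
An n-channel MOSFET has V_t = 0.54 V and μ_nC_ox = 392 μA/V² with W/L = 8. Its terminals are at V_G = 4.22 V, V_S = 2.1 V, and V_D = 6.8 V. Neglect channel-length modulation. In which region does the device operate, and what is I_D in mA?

V_GS = V_G − V_S = 4.22 − 2.1 = 2.12 V; V_DS = V_D − V_S = 6.8 − 2.1 = 4.7 V.
k_n = μ_nC_ox · (W/L) = 3.136 mA/V².
V_ov = V_GS − V_t = 2.12 − 0.54 = 1.58 V.
Since V_DS = 4.7 V ≥ V_ov = 1.58 V, the device is in saturation.
I_D = ½ k_n V_ov² = 0.5 × 3.136 × 1.58² = 3.91 mA.

Saturation; I_D = 3.91 mA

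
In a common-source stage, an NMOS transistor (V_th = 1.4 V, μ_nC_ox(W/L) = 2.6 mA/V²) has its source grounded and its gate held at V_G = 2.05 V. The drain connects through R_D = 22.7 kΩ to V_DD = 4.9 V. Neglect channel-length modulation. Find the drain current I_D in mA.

V_GS = V_G = 2.05 V, so V_ov = 2.05 − 1.4 = 0.65 V.
Assume saturation: I_D = ½ k_n V_ov² = 0.5 × 2.6 × 0.65² = 0.549 mA, giving V_DS = V_DD − I_D R_D = 4.9 − 0.549 × 22.7 = -7.57 V.
But -7.57 V < V_ov = 0.65 V, so the device is actually in triode.
In triode I_D = k_n[V_ov V_DS − ½ V_DS²] and I_D = (V_DD − V_DS)/R_D. Equating: 29.5 V_DS² − 39.36 V_DS + 4.9 = 0, giving V_DS = 0.139 V (the root below V_ov).
I_D = (4.9 − 0.139) / 22.7 = 0.21 mA.

I_D = 0.210 mA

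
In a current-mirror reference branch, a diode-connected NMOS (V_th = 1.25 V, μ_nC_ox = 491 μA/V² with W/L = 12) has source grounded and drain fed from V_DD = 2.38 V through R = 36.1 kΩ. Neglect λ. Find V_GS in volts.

V_GS = 1.35 V

With gate tied to drain, V_GS = V_DS ≥ V_GS − V_th, so the device is in saturation.
k_n = μ_nC_ox · (W/L) = 5.892 mA/V².
KCL at the drain: ½ k_n (V_GS − V_th)² = (V_DD − V_GS)/R.
Let x = V_GS − 1.25. Then 106 x² + x − 1.13 = 0, giving x = 0.0985 V (positive root), so V_GS = 1.35 V.
I_D = (V_DD − V_GS)/R = (2.38 − 1.35) / 36.1 = 0.0286 mA.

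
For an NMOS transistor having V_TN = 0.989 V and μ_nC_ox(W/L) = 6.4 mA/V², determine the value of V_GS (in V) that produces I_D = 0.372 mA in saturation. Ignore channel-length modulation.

V_GS = 1.33 V

In saturation I_D = ½ k_n (V_GS − V_TN)², so V_GS − V_TN = √(2 I_D / k_n) = √(2 × 0.372 / 6.4) = 0.341 V.
V_GS = 0.989 + 0.341 = 1.33 V.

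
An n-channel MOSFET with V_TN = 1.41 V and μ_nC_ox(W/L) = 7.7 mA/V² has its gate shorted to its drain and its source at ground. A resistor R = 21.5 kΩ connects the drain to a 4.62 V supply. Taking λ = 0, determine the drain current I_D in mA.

I_D = 0.140 mA

With gate tied to drain, V_GS = V_DS ≥ V_GS − V_TN, so the device is in saturation.
KCL at the drain: ½ k_n (V_GS − V_TN)² = (V_DD − V_GS)/R.
Let x = V_GS − 1.41. Then 82.8 x² + x − 3.21 = 0, giving x = 0.191 V (positive root), so V_GS = 1.6 V.
I_D = (V_DD − V_GS)/R = (4.62 − 1.6) / 21.5 = 0.14 mA.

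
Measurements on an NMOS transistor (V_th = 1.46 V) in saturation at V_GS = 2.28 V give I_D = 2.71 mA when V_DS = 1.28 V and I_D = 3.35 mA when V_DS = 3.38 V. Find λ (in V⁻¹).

λ = 0.131 V⁻¹

With V_GS fixed, I_D ∝ (1 + λ V_DS) in saturation, so I_D2/I_D1 = (1 + λ V_DS2)/(1 + λ V_DS1).
3.35/2.71 = 1.236 = (1 + 3.38 λ)/(1 + 1.28 λ).
Solving: λ (I_D1 V_DS2 − I_D2 V_DS1) = I_D2 − I_D1, so λ = (3.35 − 2.71) / (2.71 × 3.38 − 3.35 × 1.28) = 0.64 / 4.87 = 0.131 V⁻¹.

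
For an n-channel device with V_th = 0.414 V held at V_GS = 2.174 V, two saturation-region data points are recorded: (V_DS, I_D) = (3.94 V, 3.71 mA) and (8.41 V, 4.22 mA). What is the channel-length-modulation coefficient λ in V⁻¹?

λ = 0.0350 V⁻¹

With V_GS fixed, I_D ∝ (1 + λ V_DS) in saturation, so I_D2/I_D1 = (1 + λ V_DS2)/(1 + λ V_DS1).
4.22/3.71 = 1.137 = (1 + 8.41 λ)/(1 + 3.94 λ).
Solving: λ (I_D1 V_DS2 − I_D2 V_DS1) = I_D2 − I_D1, so λ = (4.22 − 3.71) / (3.71 × 8.41 − 4.22 × 3.94) = 0.51 / 14.6 = 0.035 V⁻¹.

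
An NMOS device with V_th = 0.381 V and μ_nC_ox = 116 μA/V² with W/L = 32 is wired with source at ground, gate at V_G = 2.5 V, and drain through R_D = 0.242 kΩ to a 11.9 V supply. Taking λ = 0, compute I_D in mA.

V_GS = V_G = 2.5 V, so V_ov = 2.5 − 0.381 = 2.12 V.
k_n = μ_nC_ox · (W/L) = 3.712 mA/V².
Assume saturation: I_D = ½ k_n V_ov² = 0.5 × 3.712 × 2.12² = 8.33 mA, giving V_DS = V_DD − I_D R_D = 11.9 − 8.33 × 0.242 = 9.88 V.
V_DS = 9.88 V ≥ V_ov = 2.12 V, confirming saturation.

I_D = 8.33 mA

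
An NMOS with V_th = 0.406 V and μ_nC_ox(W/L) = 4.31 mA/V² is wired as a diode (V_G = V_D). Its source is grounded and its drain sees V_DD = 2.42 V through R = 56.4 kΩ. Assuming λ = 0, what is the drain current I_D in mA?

I_D = 0.0335 mA

With gate tied to drain, V_GS = V_DS ≥ V_GS − V_th, so the device is in saturation.
KCL at the drain: ½ k_n (V_GS − V_th)² = (V_DD − V_GS)/R.
Let x = V_GS − 0.406. Then 122 x² + x − 2.014 = 0, giving x = 0.125 V (positive root), so V_GS = 0.531 V.
I_D = (V_DD − V_GS)/R = (2.42 − 0.531) / 56.4 = 0.0335 mA.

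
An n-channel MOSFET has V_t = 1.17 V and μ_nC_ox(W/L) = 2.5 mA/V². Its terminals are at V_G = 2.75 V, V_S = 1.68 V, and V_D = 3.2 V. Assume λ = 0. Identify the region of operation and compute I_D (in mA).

V_GS = V_G − V_S = 2.75 − 1.68 = 1.07 V; V_DS = V_D − V_S = 3.2 − 1.68 = 1.52 V.
V_GS = 1.07 V < V_t = 1.17 V, so the transistor is in cutoff.

Cutoff; I_D = 0 mA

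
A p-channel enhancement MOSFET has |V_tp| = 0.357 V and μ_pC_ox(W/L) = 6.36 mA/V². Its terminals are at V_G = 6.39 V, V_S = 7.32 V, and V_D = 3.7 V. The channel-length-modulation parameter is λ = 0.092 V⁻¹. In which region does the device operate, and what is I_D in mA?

Saturation; I_D = 1.39 mA

V_SG = V_S − V_G = 7.32 − 6.39 = 0.93 V; V_SD = V_S − V_D = 7.32 − 3.7 = 3.62 V.
V_ov = V_SG − |V_tp| = 0.93 − 0.357 = 0.573 V.
Since V_SD = 3.62 V ≥ V_ov = 0.573 V, the device is in saturation.
I_D = ½ k_p V_ov² (1 + λ V_SD) = 0.5 × 6.36 × 0.573² × (1 + 0.092 × 3.62) = 1.39 mA.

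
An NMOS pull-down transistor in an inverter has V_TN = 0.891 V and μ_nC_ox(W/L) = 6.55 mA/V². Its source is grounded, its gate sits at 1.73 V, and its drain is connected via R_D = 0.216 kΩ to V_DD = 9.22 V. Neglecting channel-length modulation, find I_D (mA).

V_GS = V_G = 1.73 V, so V_ov = 1.73 − 0.891 = 0.839 V.
Assume saturation: I_D = ½ k_n V_ov² = 0.5 × 6.55 × 0.839² = 2.31 mA, giving V_DS = V_DD − I_D R_D = 9.22 − 2.31 × 0.216 = 8.72 V.
V_DS = 8.72 V ≥ V_ov = 0.839 V, confirming saturation.

I_D = 2.31 mA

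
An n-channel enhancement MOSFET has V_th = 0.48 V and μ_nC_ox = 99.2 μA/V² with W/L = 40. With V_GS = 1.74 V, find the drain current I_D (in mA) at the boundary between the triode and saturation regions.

I_D = 3.15 mA

At the boundary V_DS = V_ov = V_GS − V_th = 1.74 − 0.48 = 1.26 V.
k_n = μ_nC_ox · (W/L) = 3.968 mA/V².
I_D = ½ k_n V_ov² = 0.5 × 3.968 × 1.26² = 3.15 mA.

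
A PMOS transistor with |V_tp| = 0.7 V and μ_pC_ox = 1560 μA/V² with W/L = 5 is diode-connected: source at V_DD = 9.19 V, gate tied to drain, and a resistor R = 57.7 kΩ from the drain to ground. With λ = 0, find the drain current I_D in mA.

I_D = 0.144 mA

With gate tied to drain, V_SG = V_SD ≥ V_SG − |V_tp|, so the device is in saturation.
k_p = μ_pC_ox · (W/L) = 7.8 mA/V².
KCL at the drain: ½ k_p (V_SG − |V_tp|)² = (V_DD − V_SG)/R.
Let x = V_SG − 0.7. Then 225 x² + x − 8.49 = 0, giving x = 0.192 V (positive root), so V_SG = 0.892 V.
I_D = (V_DD − V_SG)/R = (9.19 − 0.892) / 57.7 = 0.144 mA.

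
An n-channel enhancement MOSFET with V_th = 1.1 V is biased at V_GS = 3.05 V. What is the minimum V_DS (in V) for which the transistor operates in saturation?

V_DS,sat = 1.95 V

The boundary between triode and saturation is V_DS = V_GS − V_th = V_ov.
V_ov = 3.05 − 1.1 = 1.95 V.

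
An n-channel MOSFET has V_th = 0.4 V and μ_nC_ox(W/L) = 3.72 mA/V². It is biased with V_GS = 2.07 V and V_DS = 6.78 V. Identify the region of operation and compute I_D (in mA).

V_ov = V_GS − V_th = 2.07 − 0.4 = 1.67 V.
Since V_DS = 6.78 V ≥ V_ov = 1.67 V, the device is in saturation.
I_D = ½ k_n V_ov² = 0.5 × 3.72 × 1.67² = 5.19 mA.

Saturation; I_D = 5.19 mA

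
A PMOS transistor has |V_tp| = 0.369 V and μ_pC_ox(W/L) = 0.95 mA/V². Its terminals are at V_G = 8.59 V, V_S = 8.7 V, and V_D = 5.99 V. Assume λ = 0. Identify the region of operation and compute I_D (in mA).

V_SG = V_S − V_G = 8.7 − 8.59 = 0.11 V; V_SD = V_S − V_D = 8.7 − 5.99 = 2.71 V.
V_SG = 0.11 V < |V_tp| = 0.369 V, so the transistor is in cutoff.

Cutoff; I_D = 0 mA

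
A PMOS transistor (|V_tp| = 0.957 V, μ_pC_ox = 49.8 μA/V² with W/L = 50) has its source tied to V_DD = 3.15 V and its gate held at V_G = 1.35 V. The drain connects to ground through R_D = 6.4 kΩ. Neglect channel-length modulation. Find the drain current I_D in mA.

I_D = 0.453 mA

V_SG = V_DD − V_G = 3.15 − 1.35 = 1.8 V, so V_ov = 1.8 − 0.957 = 0.843 V.
k_p = μ_pC_ox · (W/L) = 2.49 mA/V².
Assume saturation: I_D = ½ k_p V_ov² = 0.5 × 2.49 × 0.843² = 0.885 mA, giving V_SD = V_DD − I_D R_D = 3.15 − 0.885 × 6.4 = -2.51 V.
But -2.51 V < V_ov = 0.843 V, so the device is actually in triode.
In triode I_D = k_p[V_ov V_SD − ½ V_SD²] and I_D = (V_DD − V_SD)/R_D. Equating: 7.97 V_SD² − 14.43 V_SD + 3.15 = 0, giving V_SD = 0.254 V (the root below V_ov).
I_D = (3.15 − 0.254) / 6.4 = 0.453 mA.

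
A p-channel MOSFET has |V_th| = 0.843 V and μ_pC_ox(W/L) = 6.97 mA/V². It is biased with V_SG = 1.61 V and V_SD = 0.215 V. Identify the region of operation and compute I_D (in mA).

V_ov = V_SG − |V_th| = 1.61 − 0.843 = 0.767 V.
Since V_SD = 0.215 V < V_ov = 0.767 V, the device is in the triode region.
I_D = k_p [V_ov · V_SD − ½ V_SD²] = 6.97 × [0.767 × 0.215 − 0.5 × 0.215²] = 0.988 mA.

Triode; I_D = 0.988 mA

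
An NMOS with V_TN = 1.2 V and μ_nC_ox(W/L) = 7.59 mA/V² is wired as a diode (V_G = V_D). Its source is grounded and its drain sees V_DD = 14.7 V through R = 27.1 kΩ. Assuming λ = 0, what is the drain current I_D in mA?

With gate tied to drain, V_GS = V_DS ≥ V_GS − V_TN, so the device is in saturation.
KCL at the drain: ½ k_n (V_GS − V_TN)² = (V_DD − V_GS)/R.
Let x = V_GS − 1.2. Then 103 x² + x − 13.5 = 0, giving x = 0.357 V (positive root), so V_GS = 1.56 V.
I_D = (V_DD − V_GS)/R = (14.7 − 1.56) / 27.1 = 0.485 mA.

I_D = 0.485 mA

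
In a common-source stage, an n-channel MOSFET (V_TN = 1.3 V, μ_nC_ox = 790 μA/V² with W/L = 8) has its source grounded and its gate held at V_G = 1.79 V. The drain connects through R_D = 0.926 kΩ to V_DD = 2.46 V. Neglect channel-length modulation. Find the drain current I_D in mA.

I_D = 0.759 mA

V_GS = V_G = 1.79 V, so V_ov = 1.79 − 1.3 = 0.49 V.
k_n = μ_nC_ox · (W/L) = 6.32 mA/V².
Assume saturation: I_D = ½ k_n V_ov² = 0.5 × 6.32 × 0.49² = 0.759 mA, giving V_DS = V_DD − I_D R_D = 2.46 − 0.759 × 0.926 = 1.76 V.
V_DS = 1.76 V ≥ V_ov = 0.49 V, confirming saturation.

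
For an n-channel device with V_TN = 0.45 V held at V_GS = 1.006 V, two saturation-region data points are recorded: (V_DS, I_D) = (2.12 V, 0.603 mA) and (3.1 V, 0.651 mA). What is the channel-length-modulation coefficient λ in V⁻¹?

With V_GS fixed, I_D ∝ (1 + λ V_DS) in saturation, so I_D2/I_D1 = (1 + λ V_DS2)/(1 + λ V_DS1).
0.651/0.603 = 1.08 = (1 + 3.1 λ)/(1 + 2.12 λ).
Solving: λ (I_D1 V_DS2 − I_D2 V_DS1) = I_D2 − I_D1, so λ = (0.651 − 0.603) / (0.603 × 3.1 − 0.651 × 2.12) = 0.048 / 0.489 = 0.0981 V⁻¹.

λ = 0.0981 V⁻¹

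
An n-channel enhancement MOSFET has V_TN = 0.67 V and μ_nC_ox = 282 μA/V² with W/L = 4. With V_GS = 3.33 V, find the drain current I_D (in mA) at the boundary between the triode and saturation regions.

I_D = 3.99 mA

At the boundary V_DS = V_ov = V_GS − V_TN = 3.33 − 0.67 = 2.66 V.
k_n = μ_nC_ox · (W/L) = 1.128 mA/V².
I_D = ½ k_n V_ov² = 0.5 × 1.128 × 2.66² = 3.99 mA.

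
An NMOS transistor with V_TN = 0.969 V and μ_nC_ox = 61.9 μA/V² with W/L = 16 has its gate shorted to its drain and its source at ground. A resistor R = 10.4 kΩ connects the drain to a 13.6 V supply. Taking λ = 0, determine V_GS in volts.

With gate tied to drain, V_GS = V_DS ≥ V_GS − V_TN, so the device is in saturation.
k_n = μ_nC_ox · (W/L) = 0.9904 mA/V².
KCL at the drain: ½ k_n (V_GS − V_TN)² = (V_DD − V_GS)/R.
Let x = V_GS − 0.969. Then 5.15 x² + x − 12.63 = 0, giving x = 1.47 V (positive root), so V_GS = 2.44 V.
I_D = (V_DD − V_GS)/R = (13.6 − 2.44) / 10.4 = 1.07 mA.

V_GS = 2.44 V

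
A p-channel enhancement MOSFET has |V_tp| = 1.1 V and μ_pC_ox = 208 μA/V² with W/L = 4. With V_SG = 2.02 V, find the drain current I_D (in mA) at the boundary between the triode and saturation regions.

I_D = 0.352 mA

At the boundary V_SD = V_ov = V_SG − |V_tp| = 2.02 − 1.1 = 0.92 V.
k_p = μ_pC_ox · (W/L) = 0.832 mA/V².
I_D = ½ k_p V_ov² = 0.5 × 0.832 × 0.92² = 0.352 mA.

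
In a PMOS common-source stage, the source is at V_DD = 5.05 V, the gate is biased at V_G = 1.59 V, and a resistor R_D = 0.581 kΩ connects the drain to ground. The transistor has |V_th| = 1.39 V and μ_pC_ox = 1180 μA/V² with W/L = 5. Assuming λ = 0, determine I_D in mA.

I_D = 7.42 mA

V_SG = V_DD − V_G = 5.05 − 1.59 = 3.46 V, so V_ov = 3.46 − 1.39 = 2.07 V.
k_p = μ_pC_ox · (W/L) = 5.9 mA/V².
Assume saturation: I_D = ½ k_p V_ov² = 0.5 × 5.9 × 2.07² = 12.6 mA, giving V_SD = V_DD − I_D R_D = 5.05 − 12.6 × 0.581 = -2.29 V.
But -2.29 V < V_ov = 2.07 V, so the device is actually in triode.
In triode I_D = k_p[V_ov V_SD − ½ V_SD²] and I_D = (V_DD − V_SD)/R_D. Equating: 1.71 V_SD² − 8.096 V_SD + 5.05 = 0, giving V_SD = 0.74 V (the root below V_ov).
I_D = (5.05 − 0.74) / 0.581 = 7.42 mA.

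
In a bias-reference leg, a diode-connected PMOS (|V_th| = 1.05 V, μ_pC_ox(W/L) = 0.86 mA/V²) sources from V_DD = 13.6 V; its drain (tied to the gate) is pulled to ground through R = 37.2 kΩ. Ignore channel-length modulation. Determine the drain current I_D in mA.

I_D = 0.314 mA

With gate tied to drain, V_SG = V_SD ≥ V_SG − |V_th|, so the device is in saturation.
KCL at the drain: ½ k_p (V_SG − |V_th|)² = (V_DD − V_SG)/R.
Let x = V_SG − 1.05. Then 16 x² + x − 12.55 = 0, giving x = 0.855 V (positive root), so V_SG = 1.91 V.
I_D = (V_DD − V_SG)/R = (13.6 − 1.91) / 37.2 = 0.314 mA.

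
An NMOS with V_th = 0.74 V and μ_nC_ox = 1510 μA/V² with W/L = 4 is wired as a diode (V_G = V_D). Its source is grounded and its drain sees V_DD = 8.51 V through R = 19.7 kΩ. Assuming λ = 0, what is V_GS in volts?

With gate tied to drain, V_GS = V_DS ≥ V_GS − V_th, so the device is in saturation.
k_n = μ_nC_ox · (W/L) = 6.04 mA/V².
KCL at the drain: ½ k_n (V_GS − V_th)² = (V_DD − V_GS)/R.
Let x = V_GS − 0.74. Then 59.5 x² + x − 7.77 = 0, giving x = 0.353 V (positive root), so V_GS = 1.09 V.
I_D = (V_DD − V_GS)/R = (8.51 − 1.09) / 19.7 = 0.376 mA.

V_GS = 1.09 V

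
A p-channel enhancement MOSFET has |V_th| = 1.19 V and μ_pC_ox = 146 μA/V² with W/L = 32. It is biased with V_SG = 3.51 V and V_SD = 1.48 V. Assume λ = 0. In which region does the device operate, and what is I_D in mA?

Triode; I_D = 10.9 mA

k_p = μ_pC_ox · (W/L) = 4.672 mA/V².
V_ov = V_SG − |V_th| = 3.51 − 1.19 = 2.32 V.
Since V_SD = 1.48 V < V_ov = 2.32 V, the device is in the triode region.
I_D = k_p [V_ov · V_SD − ½ V_SD²] = 4.672 × [2.32 × 1.48 − 0.5 × 1.48²] = 10.9 mA.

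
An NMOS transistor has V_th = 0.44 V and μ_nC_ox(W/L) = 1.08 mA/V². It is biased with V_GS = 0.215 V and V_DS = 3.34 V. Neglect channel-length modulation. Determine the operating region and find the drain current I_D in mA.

V_GS = 0.215 V < V_th = 0.44 V, so the transistor is in cutoff.

Cutoff; I_D = 0 mA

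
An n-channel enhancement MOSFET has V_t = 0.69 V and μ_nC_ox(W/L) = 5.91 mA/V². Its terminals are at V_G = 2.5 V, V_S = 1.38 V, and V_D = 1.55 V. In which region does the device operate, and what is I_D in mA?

V_GS = V_G − V_S = 2.5 − 1.38 = 1.12 V; V_DS = V_D − V_S = 1.55 − 1.38 = 0.17 V.
V_ov = V_GS − V_t = 1.12 − 0.69 = 0.43 V.
Since V_DS = 0.17 V < V_ov = 0.43 V, the device is in the triode region.
I_D = k_n [V_ov · V_DS − ½ V_DS²] = 5.91 × [0.43 × 0.17 − 0.5 × 0.17²] = 0.347 mA.

Triode; I_D = 0.347 mA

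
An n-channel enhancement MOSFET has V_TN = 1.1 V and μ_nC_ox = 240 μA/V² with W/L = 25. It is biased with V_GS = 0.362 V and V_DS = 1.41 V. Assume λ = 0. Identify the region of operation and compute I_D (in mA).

V_GS = 0.362 V < V_TN = 1.1 V, so the transistor is in cutoff.

Cutoff; I_D = 0 mA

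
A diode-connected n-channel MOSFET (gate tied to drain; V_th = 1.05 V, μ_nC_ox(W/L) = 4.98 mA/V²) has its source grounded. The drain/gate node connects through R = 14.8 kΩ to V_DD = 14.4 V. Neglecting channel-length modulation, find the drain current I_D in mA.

With gate tied to drain, V_GS = V_DS ≥ V_GS − V_th, so the device is in saturation.
KCL at the drain: ½ k_n (V_GS − V_th)² = (V_DD − V_GS)/R.
Let x = V_GS − 1.05. Then 36.9 x² + x − 13.35 = 0, giving x = 0.588 V (positive root), so V_GS = 1.64 V.
I_D = (V_DD − V_GS)/R = (14.4 − 1.64) / 14.8 = 0.862 mA.

I_D = 0.862 mA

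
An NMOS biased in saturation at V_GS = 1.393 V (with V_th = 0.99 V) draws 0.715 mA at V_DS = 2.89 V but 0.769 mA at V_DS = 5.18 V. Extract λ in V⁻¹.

λ = 0.0365 V⁻¹

With V_GS fixed, I_D ∝ (1 + λ V_DS) in saturation, so I_D2/I_D1 = (1 + λ V_DS2)/(1 + λ V_DS1).
0.769/0.715 = 1.076 = (1 + 5.18 λ)/(1 + 2.89 λ).
Solving: λ (I_D1 V_DS2 − I_D2 V_DS1) = I_D2 − I_D1, so λ = (0.769 − 0.715) / (0.715 × 5.18 − 0.769 × 2.89) = 0.054 / 1.48 = 0.0365 V⁻¹.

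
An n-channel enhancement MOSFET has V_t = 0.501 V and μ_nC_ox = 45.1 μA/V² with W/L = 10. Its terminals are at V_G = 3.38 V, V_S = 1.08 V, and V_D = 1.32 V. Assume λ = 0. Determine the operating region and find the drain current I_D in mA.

V_GS = V_G − V_S = 3.38 − 1.08 = 2.3 V; V_DS = V_D − V_S = 1.32 − 1.08 = 0.24 V.
k_n = μ_nC_ox · (W/L) = 0.451 mA/V².
V_ov = V_GS − V_t = 2.3 − 0.501 = 1.8 V.
Since V_DS = 0.24 V < V_ov = 1.8 V, the device is in the triode region.
I_D = k_n [V_ov · V_DS − ½ V_DS²] = 0.451 × [1.8 × 0.24 − 0.5 × 0.24²] = 0.182 mA.

Triode; I_D = 0.182 mA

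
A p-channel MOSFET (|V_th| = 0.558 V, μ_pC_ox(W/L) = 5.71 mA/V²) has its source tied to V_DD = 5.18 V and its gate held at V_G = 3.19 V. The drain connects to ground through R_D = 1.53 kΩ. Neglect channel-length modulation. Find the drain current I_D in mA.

I_D = 3.09 mA

V_SG = V_DD − V_G = 5.18 − 3.19 = 1.99 V, so V_ov = 1.99 − 0.558 = 1.43 V.
Assume saturation: I_D = ½ k_p V_ov² = 0.5 × 5.71 × 1.43² = 5.85 mA, giving V_SD = V_DD − I_D R_D = 5.18 − 5.85 × 1.53 = -3.78 V.
But -3.78 V < V_ov = 1.43 V, so the device is actually in triode.
In triode I_D = k_p[V_ov V_SD − ½ V_SD²] and I_D = (V_DD − V_SD)/R_D. Equating: 4.37 V_SD² − 13.51 V_SD + 5.18 = 0, giving V_SD = 0.448 V (the root below V_ov).
I_D = (5.18 − 0.448) / 1.53 = 3.09 mA.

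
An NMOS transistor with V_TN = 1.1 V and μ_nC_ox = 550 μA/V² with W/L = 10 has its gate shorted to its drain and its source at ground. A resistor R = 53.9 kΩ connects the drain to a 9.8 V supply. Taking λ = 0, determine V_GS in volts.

With gate tied to drain, V_GS = V_DS ≥ V_GS − V_TN, so the device is in saturation.
k_n = μ_nC_ox · (W/L) = 5.5 mA/V².
KCL at the drain: ½ k_n (V_GS − V_TN)² = (V_DD − V_GS)/R.
Let x = V_GS − 1.1. Then 148 x² + x − 8.7 = 0, giving x = 0.239 V (positive root), so V_GS = 1.34 V.
I_D = (V_DD − V_GS)/R = (9.8 − 1.34) / 53.9 = 0.157 mA.

V_GS = 1.34 V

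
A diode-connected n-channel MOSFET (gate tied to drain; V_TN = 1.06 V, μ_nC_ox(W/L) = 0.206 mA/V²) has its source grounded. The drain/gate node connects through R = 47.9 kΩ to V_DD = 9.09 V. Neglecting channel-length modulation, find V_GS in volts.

V_GS = 2.24 V

With gate tied to drain, V_GS = V_DS ≥ V_GS − V_TN, so the device is in saturation.
KCL at the drain: ½ k_n (V_GS − V_TN)² = (V_DD − V_GS)/R.
Let x = V_GS − 1.06. Then 4.93 x² + x − 8.03 = 0, giving x = 1.18 V (positive root), so V_GS = 2.24 V.
I_D = (V_DD − V_GS)/R = (9.09 − 2.24) / 47.9 = 0.143 mA.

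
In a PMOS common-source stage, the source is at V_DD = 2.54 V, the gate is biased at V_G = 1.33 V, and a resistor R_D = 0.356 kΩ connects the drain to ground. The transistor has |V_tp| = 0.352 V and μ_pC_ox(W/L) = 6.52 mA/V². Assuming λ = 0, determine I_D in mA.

I_D = 2.40 mA

V_SG = V_DD − V_G = 2.54 − 1.33 = 1.21 V, so V_ov = 1.21 − 0.352 = 0.858 V.
Assume saturation: I_D = ½ k_p V_ov² = 0.5 × 6.52 × 0.858² = 2.4 mA, giving V_SD = V_DD − I_D R_D = 2.54 − 2.4 × 0.356 = 1.69 V.
V_SD = 1.69 V ≥ V_ov = 0.858 V, confirming saturation.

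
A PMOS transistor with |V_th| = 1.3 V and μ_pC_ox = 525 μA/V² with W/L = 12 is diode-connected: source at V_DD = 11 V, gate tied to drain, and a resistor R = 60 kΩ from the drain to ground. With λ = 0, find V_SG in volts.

With gate tied to drain, V_SG = V_SD ≥ V_SG − |V_th|, so the device is in saturation.
k_p = μ_pC_ox · (W/L) = 6.3 mA/V².
KCL at the drain: ½ k_p (V_SG − |V_th|)² = (V_DD − V_SG)/R.
Let x = V_SG − 1.3. Then 189 x² + x − 9.7 = 0, giving x = 0.224 V (positive root), so V_SG = 1.52 V.
I_D = (V_DD − V_SG)/R = (11 − 1.52) / 60 = 0.158 mA.

V_SG = 1.52 V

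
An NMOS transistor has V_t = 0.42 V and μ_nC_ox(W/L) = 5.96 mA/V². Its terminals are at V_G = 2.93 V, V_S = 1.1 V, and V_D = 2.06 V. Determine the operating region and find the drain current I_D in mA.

Triode; I_D = 5.32 mA

V_GS = V_G − V_S = 2.93 − 1.1 = 1.83 V; V_DS = V_D − V_S = 2.06 − 1.1 = 0.96 V.
V_ov = V_GS − V_t = 1.83 − 0.42 = 1.41 V.
Since V_DS = 0.96 V < V_ov = 1.41 V, the device is in the triode region.
I_D = k_n [V_ov · V_DS − ½ V_DS²] = 5.96 × [1.41 × 0.96 − 0.5 × 0.96²] = 5.32 mA.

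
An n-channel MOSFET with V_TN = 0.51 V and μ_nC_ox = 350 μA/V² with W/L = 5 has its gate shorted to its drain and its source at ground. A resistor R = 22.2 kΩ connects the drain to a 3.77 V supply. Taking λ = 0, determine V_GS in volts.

With gate tied to drain, V_GS = V_DS ≥ V_GS − V_TN, so the device is in saturation.
k_n = μ_nC_ox · (W/L) = 1.75 mA/V².
KCL at the drain: ½ k_n (V_GS − V_TN)² = (V_DD − V_GS)/R.
Let x = V_GS − 0.51. Then 19.4 x² + x − 3.26 = 0, giving x = 0.385 V (positive root), so V_GS = 0.895 V.
I_D = (V_DD − V_GS)/R = (3.77 − 0.895) / 22.2 = 0.13 mA.

V_GS = 0.895 V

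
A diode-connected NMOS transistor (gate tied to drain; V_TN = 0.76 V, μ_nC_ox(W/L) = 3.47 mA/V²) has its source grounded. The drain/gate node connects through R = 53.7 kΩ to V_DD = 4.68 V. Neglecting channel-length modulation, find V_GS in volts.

With gate tied to drain, V_GS = V_DS ≥ V_GS − V_TN, so the device is in saturation.
KCL at the drain: ½ k_n (V_GS − V_TN)² = (V_DD − V_GS)/R.
Let x = V_GS − 0.76. Then 93.2 x² + x − 3.92 = 0, giving x = 0.2 V (positive root), so V_GS = 0.96 V.
I_D = (V_DD − V_GS)/R = (4.68 − 0.96) / 53.7 = 0.0693 mA.

V_GS = 0.960 V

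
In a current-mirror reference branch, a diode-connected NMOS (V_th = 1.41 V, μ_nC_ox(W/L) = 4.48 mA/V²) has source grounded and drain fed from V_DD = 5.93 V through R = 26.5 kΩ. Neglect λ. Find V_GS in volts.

V_GS = 1.68 V

With gate tied to drain, V_GS = V_DS ≥ V_GS − V_th, so the device is in saturation.
KCL at the drain: ½ k_n (V_GS − V_th)² = (V_DD − V_GS)/R.
Let x = V_GS − 1.41. Then 59.4 x² + x − 4.52 = 0, giving x = 0.268 V (positive root), so V_GS = 1.68 V.
I_D = (V_DD − V_GS)/R = (5.93 − 1.68) / 26.5 = 0.16 mA.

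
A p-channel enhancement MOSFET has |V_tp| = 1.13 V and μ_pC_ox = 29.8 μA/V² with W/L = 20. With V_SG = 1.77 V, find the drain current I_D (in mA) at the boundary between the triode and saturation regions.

I_D = 0.122 mA

At the boundary V_SD = V_ov = V_SG − |V_tp| = 1.77 − 1.13 = 0.64 V.
k_p = μ_pC_ox · (W/L) = 0.596 mA/V².
I_D = ½ k_p V_ov² = 0.5 × 0.596 × 0.64² = 0.122 mA.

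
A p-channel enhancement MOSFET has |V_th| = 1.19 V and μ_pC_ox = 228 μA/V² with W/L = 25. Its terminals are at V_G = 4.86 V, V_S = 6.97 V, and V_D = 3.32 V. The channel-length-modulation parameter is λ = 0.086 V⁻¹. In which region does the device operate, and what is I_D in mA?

Saturation; I_D = 3.17 mA

V_SG = V_S − V_G = 6.97 − 4.86 = 2.11 V; V_SD = V_S − V_D = 6.97 − 3.32 = 3.65 V.
k_p = μ_pC_ox · (W/L) = 5.7 mA/V².
V_ov = V_SG − |V_th| = 2.11 − 1.19 = 0.92 V.
Since V_SD = 3.65 V ≥ V_ov = 0.92 V, the device is in saturation.
I_D = ½ k_p V_ov² (1 + λ V_SD) = 0.5 × 5.7 × 0.92² × (1 + 0.086 × 3.65) = 3.17 mA.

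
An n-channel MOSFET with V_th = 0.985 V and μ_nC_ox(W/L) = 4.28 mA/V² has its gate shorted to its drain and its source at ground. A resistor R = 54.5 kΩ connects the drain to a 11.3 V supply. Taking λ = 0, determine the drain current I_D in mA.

I_D = 0.184 mA

With gate tied to drain, V_GS = V_DS ≥ V_GS − V_th, so the device is in saturation.
KCL at the drain: ½ k_n (V_GS − V_th)² = (V_DD − V_GS)/R.
Let x = V_GS − 0.985. Then 117 x² + x − 10.32 = 0, giving x = 0.293 V (positive root), so V_GS = 1.28 V.
I_D = (V_DD − V_GS)/R = (11.3 − 1.28) / 54.5 = 0.184 mA.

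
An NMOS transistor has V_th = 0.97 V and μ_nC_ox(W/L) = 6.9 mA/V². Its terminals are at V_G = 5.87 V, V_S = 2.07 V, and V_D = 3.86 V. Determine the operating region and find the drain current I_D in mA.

V_GS = V_G − V_S = 5.87 − 2.07 = 3.8 V; V_DS = V_D − V_S = 3.86 − 2.07 = 1.79 V.
V_ov = V_GS − V_th = 3.8 − 0.97 = 2.83 V.
Since V_DS = 1.79 V < V_ov = 2.83 V, the device is in the triode region.
I_D = k_n [V_ov · V_DS − ½ V_DS²] = 6.9 × [2.83 × 1.79 − 0.5 × 1.79²] = 23.9 mA.

Triode; I_D = 23.9 mA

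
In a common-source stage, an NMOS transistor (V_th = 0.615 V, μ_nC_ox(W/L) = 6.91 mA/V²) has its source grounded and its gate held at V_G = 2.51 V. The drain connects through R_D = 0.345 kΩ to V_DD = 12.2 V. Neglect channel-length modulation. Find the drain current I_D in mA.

I_D = 12.4 mA

V_GS = V_G = 2.51 V, so V_ov = 2.51 − 0.615 = 1.89 V.
Assume saturation: I_D = ½ k_n V_ov² = 0.5 × 6.91 × 1.89² = 12.4 mA, giving V_DS = V_DD − I_D R_D = 12.2 − 12.4 × 0.345 = 7.92 V.
V_DS = 7.92 V ≥ V_ov = 1.89 V, confirming saturation.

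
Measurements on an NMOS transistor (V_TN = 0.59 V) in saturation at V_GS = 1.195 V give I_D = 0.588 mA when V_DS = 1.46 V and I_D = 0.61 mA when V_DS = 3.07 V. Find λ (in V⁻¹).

With V_GS fixed, I_D ∝ (1 + λ V_DS) in saturation, so I_D2/I_D1 = (1 + λ V_DS2)/(1 + λ V_DS1).
0.61/0.588 = 1.037 = (1 + 3.07 λ)/(1 + 1.46 λ).
Solving: λ (I_D1 V_DS2 − I_D2 V_DS1) = I_D2 − I_D1, so λ = (0.61 − 0.588) / (0.588 × 3.07 − 0.61 × 1.46) = 0.022 / 0.915 = 0.0241 V⁻¹.

λ = 0.0241 V⁻¹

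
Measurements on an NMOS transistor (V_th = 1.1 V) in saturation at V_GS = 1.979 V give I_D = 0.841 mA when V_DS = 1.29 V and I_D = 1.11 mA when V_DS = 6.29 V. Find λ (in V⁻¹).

λ = 0.0697 V⁻¹

With V_GS fixed, I_D ∝ (1 + λ V_DS) in saturation, so I_D2/I_D1 = (1 + λ V_DS2)/(1 + λ V_DS1).
1.11/0.841 = 1.32 = (1 + 6.29 λ)/(1 + 1.29 λ).
Solving: λ (I_D1 V_DS2 − I_D2 V_DS1) = I_D2 − I_D1, so λ = (1.11 − 0.841) / (0.841 × 6.29 − 1.11 × 1.29) = 0.269 / 3.86 = 0.0697 V⁻¹.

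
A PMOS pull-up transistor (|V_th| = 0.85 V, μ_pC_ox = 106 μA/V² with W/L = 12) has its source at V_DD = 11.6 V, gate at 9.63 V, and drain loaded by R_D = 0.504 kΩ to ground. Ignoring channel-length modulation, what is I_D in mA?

V_SG = V_DD − V_G = 11.6 − 9.63 = 1.97 V, so V_ov = 1.97 − 0.85 = 1.12 V.
k_p = μ_pC_ox · (W/L) = 1.272 mA/V².
Assume saturation: I_D = ½ k_p V_ov² = 0.5 × 1.272 × 1.12² = 0.798 mA, giving V_SD = V_DD − I_D R_D = 11.6 − 0.798 × 0.504 = 11.2 V.
V_SD = 11.2 V ≥ V_ov = 1.12 V, confirming saturation.

I_D = 0.798 mA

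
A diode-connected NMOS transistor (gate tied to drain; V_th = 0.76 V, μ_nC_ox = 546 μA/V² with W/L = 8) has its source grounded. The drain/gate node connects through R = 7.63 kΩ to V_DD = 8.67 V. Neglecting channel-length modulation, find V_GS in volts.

V_GS = 1.42 V

With gate tied to drain, V_GS = V_DS ≥ V_GS − V_th, so the device is in saturation.
k_n = μ_nC_ox · (W/L) = 4.368 mA/V².
KCL at the drain: ½ k_n (V_GS − V_th)² = (V_DD − V_GS)/R.
Let x = V_GS − 0.76. Then 16.7 x² + x − 7.91 = 0, giving x = 0.66 V (positive root), so V_GS = 1.42 V.
I_D = (V_DD − V_GS)/R = (8.67 − 1.42) / 7.63 = 0.95 mA.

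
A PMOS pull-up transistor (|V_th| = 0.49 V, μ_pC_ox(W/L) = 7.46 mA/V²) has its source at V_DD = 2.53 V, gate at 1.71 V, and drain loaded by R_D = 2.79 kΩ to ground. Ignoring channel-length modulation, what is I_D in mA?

V_SG = V_DD − V_G = 2.53 − 1.71 = 0.82 V, so V_ov = 0.82 − 0.49 = 0.33 V.
Assume saturation: I_D = ½ k_p V_ov² = 0.5 × 7.46 × 0.33² = 0.406 mA, giving V_SD = V_DD − I_D R_D = 2.53 − 0.406 × 2.79 = 1.4 V.
V_SD = 1.4 V ≥ V_ov = 0.33 V, confirming saturation.

I_D = 0.406 mA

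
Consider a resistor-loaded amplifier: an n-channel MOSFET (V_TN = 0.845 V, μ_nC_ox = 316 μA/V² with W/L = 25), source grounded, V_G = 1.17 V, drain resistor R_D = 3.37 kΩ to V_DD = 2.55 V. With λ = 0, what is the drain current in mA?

V_GS = V_G = 1.17 V, so V_ov = 1.17 − 0.845 = 0.325 V.
k_n = μ_nC_ox · (W/L) = 7.9 mA/V².
Assume saturation: I_D = ½ k_n V_ov² = 0.5 × 7.9 × 0.325² = 0.417 mA, giving V_DS = V_DD − I_D R_D = 2.55 − 0.417 × 3.37 = 1.14 V.
V_DS = 1.14 V ≥ V_ov = 0.325 V, confirming saturation.

I_D = 0.417 mA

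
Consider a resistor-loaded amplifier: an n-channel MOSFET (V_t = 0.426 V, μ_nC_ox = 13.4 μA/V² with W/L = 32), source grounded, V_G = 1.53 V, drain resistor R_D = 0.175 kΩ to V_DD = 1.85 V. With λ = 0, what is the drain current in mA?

I_D = 0.261 mA

V_GS = V_G = 1.53 V, so V_ov = 1.53 − 0.426 = 1.1 V.
k_n = μ_nC_ox · (W/L) = 0.4288 mA/V².
Assume saturation: I_D = ½ k_n V_ov² = 0.5 × 0.4288 × 1.1² = 0.261 mA, giving V_DS = V_DD − I_D R_D = 1.85 − 0.261 × 0.175 = 1.8 V.
V_DS = 1.8 V ≥ V_ov = 1.1 V, confirming saturation.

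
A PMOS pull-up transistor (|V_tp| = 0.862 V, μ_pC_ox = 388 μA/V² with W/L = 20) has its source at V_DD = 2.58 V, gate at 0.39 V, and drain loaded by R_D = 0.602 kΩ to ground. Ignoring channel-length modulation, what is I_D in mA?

I_D = 3.60 mA

V_SG = V_DD − V_G = 2.58 − 0.39 = 2.19 V, so V_ov = 2.19 − 0.862 = 1.33 V.
k_p = μ_pC_ox · (W/L) = 7.76 mA/V².
Assume saturation: I_D = ½ k_p V_ov² = 0.5 × 7.76 × 1.33² = 6.84 mA, giving V_SD = V_DD − I_D R_D = 2.58 − 6.84 × 0.602 = -1.54 V.
But -1.54 V < V_ov = 1.33 V, so the device is actually in triode.
In triode I_D = k_p[V_ov V_SD − ½ V_SD²] and I_D = (V_DD − V_SD)/R_D. Equating: 2.34 V_SD² − 7.204 V_SD + 2.58 = 0, giving V_SD = 0.414 V (the root below V_ov).
I_D = (2.58 − 0.414) / 0.602 = 3.6 mA.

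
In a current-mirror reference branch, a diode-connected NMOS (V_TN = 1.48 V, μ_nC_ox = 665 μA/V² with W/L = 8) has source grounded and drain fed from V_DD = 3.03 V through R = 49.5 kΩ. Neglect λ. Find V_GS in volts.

V_GS = 1.58 V

With gate tied to drain, V_GS = V_DS ≥ V_GS − V_TN, so the device is in saturation.
k_n = μ_nC_ox · (W/L) = 5.32 mA/V².
KCL at the drain: ½ k_n (V_GS − V_TN)² = (V_DD − V_GS)/R.
Let x = V_GS − 1.48. Then 132 x² + x − 1.55 = 0, giving x = 0.105 V (positive root), so V_GS = 1.58 V.
I_D = (V_DD − V_GS)/R = (3.03 − 1.58) / 49.5 = 0.0292 mA.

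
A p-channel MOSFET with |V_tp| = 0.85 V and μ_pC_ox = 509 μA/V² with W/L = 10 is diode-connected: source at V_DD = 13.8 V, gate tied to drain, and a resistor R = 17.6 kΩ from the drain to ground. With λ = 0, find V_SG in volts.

V_SG = 1.38 V

With gate tied to drain, V_SG = V_SD ≥ V_SG − |V_tp|, so the device is in saturation.
k_p = μ_pC_ox · (W/L) = 5.09 mA/V².
KCL at the drain: ½ k_p (V_SG − |V_tp|)² = (V_DD − V_SG)/R.
Let x = V_SG − 0.85. Then 44.8 x² + x − 12.95 = 0, giving x = 0.527 V (positive root), so V_SG = 1.38 V.
I_D = (V_DD − V_SG)/R = (13.8 − 1.38) / 17.6 = 0.706 mA.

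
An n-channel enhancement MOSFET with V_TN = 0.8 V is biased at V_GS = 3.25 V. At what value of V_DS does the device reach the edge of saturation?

The boundary between triode and saturation is V_DS = V_GS − V_TN = V_ov.
V_ov = 3.25 − 0.8 = 2.45 V.

V_DS,sat = 2.45 V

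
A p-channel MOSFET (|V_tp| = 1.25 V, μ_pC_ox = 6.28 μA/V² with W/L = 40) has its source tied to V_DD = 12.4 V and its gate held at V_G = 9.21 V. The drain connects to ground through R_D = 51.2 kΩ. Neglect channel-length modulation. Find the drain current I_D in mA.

V_SG = V_DD − V_G = 12.4 − 9.21 = 3.19 V, so V_ov = 3.19 − 1.25 = 1.94 V.
k_p = μ_pC_ox · (W/L) = 0.2512 mA/V².
Assume saturation: I_D = ½ k_p V_ov² = 0.5 × 0.2512 × 1.94² = 0.473 mA, giving V_SD = V_DD − I_D R_D = 12.4 − 0.473 × 51.2 = -11.8 V.
But -11.8 V < V_ov = 1.94 V, so the device is actually in triode.
In triode I_D = k_p[V_ov V_SD − ½ V_SD²] and I_D = (V_DD − V_SD)/R_D. Equating: 6.43 V_SD² − 25.95 V_SD + 12.4 = 0, giving V_SD = 0.554 V (the root below V_ov).
I_D = (12.4 − 0.554) / 51.2 = 0.231 mA.

I_D = 0.231 mA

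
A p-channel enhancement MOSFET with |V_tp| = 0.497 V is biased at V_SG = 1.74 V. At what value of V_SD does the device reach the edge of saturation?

V_SD,sat = 1.24 V

The boundary between triode and saturation is V_SD = V_SG − |V_tp| = V_ov.
V_ov = 1.74 − 0.497 = 1.24 V.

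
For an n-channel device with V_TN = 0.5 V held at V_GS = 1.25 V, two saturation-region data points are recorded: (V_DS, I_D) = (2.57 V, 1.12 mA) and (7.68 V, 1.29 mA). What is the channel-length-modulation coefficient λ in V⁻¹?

λ = 0.0322 V⁻¹

With V_GS fixed, I_D ∝ (1 + λ V_DS) in saturation, so I_D2/I_D1 = (1 + λ V_DS2)/(1 + λ V_DS1).
1.29/1.12 = 1.152 = (1 + 7.68 λ)/(1 + 2.57 λ).
Solving: λ (I_D1 V_DS2 − I_D2 V_DS1) = I_D2 − I_D1, so λ = (1.29 − 1.12) / (1.12 × 7.68 − 1.29 × 2.57) = 0.17 / 5.29 = 0.0322 V⁻¹.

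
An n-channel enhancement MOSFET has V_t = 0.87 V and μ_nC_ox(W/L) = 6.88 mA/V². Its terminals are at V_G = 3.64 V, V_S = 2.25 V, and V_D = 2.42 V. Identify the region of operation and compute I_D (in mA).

V_GS = V_G − V_S = 3.64 − 2.25 = 1.39 V; V_DS = V_D − V_S = 2.42 − 2.25 = 0.17 V.
V_ov = V_GS − V_t = 1.39 − 0.87 = 0.52 V.
Since V_DS = 0.17 V < V_ov = 0.52 V, the device is in the triode region.
I_D = k_n [V_ov · V_DS − ½ V_DS²] = 6.88 × [0.52 × 0.17 − 0.5 × 0.17²] = 0.509 mA.

Triode; I_D = 0.509 mA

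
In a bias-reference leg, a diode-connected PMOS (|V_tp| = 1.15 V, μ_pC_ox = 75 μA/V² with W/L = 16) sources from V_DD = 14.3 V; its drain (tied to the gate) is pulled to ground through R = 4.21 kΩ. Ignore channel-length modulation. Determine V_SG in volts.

V_SG = 3.24 V

With gate tied to drain, V_SG = V_SD ≥ V_SG − |V_tp|, so the device is in saturation.
k_p = μ_pC_ox · (W/L) = 1.2 mA/V².
KCL at the drain: ½ k_p (V_SG − |V_tp|)² = (V_DD − V_SG)/R.
Let x = V_SG − 1.15. Then 2.53 x² + x − 13.15 = 0, giving x = 2.09 V (positive root), so V_SG = 3.24 V.
I_D = (V_DD − V_SG)/R = (14.3 − 3.24) / 4.21 = 2.63 mA.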